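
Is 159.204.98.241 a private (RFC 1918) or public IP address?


RFC 1918 private ranges:
  10.0.0.0/8 (10.0.0.0 - 10.255.255.255)
  172.16.0.0/12 (172.16.0.0 - 172.31.255.255)
  192.168.0.0/16 (192.168.0.0 - 192.168.255.255)
Public (not in any RFC 1918 range)


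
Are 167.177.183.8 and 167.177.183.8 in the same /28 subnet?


Mask: 255.255.255.240
167.177.183.8 AND mask = 167.177.183.0
167.177.183.8 AND mask = 167.177.183.0
Yes, same subnet (167.177.183.0)


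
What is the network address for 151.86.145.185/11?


IP:   10010111.01010110.10010001.10111001
Mask: 11111111.11100000.00000000.00000000
AND operation:
Net:  10010111.01000000.00000000.00000000
Network: 151.64.0.0/11


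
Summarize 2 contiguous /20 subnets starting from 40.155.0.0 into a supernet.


Original prefix: /20
Number of subnets: 2 = 2^1
New prefix = 20 - 1 = 19
Supernet: 40.155.0.0/19


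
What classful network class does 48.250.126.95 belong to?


First octet: 48
Binary: 00110000
0xxxxxxx -> Class A (1-126)
Class A, default mask 255.0.0.0 (/8)


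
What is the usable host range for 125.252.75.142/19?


Network: 125.252.64.0
Broadcast: 125.252.95.255
First usable = network + 1
Last usable = broadcast - 1
Range: 125.252.64.1 to 125.252.95.254


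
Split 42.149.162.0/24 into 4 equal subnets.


New prefix = 24 + 2 = 26
Each subnet has 64 addresses
  42.149.162.0/26
  42.149.162.64/26
  42.149.162.128/26
  42.149.162.192/26
Subnets: 42.149.162.0/26, 42.149.162.64/26, 42.149.162.128/26, 42.149.162.192/26


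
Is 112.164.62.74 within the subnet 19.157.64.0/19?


Subnet network: 19.157.64.0
Test IP AND mask: 112.164.32.0
No, 112.164.62.74 is not in 19.157.64.0/19


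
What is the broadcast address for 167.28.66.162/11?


Network: 167.0.0.0/11
Host bits = 21
Set all host bits to 1:
Broadcast: 167.31.255.255


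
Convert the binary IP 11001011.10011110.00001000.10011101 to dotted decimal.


11001011 = 203
10011110 = 158
00001000 = 8
10011101 = 157
IP: 203.158.8.157


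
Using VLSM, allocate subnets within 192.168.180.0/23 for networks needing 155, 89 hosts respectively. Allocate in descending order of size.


155 hosts -> /24 (254 usable): 192.168.180.0/24
89 hosts -> /25 (126 usable): 192.168.181.0/25
Allocation: 192.168.180.0/24 (155 hosts, 254 usable); 192.168.181.0/25 (89 hosts, 126 usable)


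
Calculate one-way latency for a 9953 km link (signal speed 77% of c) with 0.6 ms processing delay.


Speed = 0.77 * 3e5 km/s = 231000 km/s
Propagation delay = 9953 / 231000 = 0.0431 s = 43.0866 ms
Processing delay = 0.6 ms
Total one-way latency = 43.6866 ms


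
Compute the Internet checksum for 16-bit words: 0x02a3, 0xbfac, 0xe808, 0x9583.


Sum all words (with carry folding):
+ 0x02a3 = 0x02a3
+ 0xbfac = 0xc24f
+ 0xe808 = 0xaa58
+ 0x9583 = 0x3fdc
One's complement: ~0x3fdc
Checksum = 0xc023


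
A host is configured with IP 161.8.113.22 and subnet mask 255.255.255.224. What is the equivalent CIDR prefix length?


Binary: 11111111.11111111.11111111.11100000
Count leading 1s
Prefix: /27


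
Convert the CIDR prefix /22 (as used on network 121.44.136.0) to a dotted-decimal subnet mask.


/22 means 22 network bits, 10 host bits
Binary: 11111111111111111111110000000000
Mask: 255.255.252.0


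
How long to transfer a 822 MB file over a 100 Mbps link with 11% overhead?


Effective throughput = 100 * (1 - 11/100) = 89 Mbps
File size in Mb = 822 * 8 = 6576 Mb
Time = 6576 / 89
Time = 73.8876 seconds


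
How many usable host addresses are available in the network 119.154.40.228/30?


Host bits = 32 - 30 = 2
Total addresses = 2^2 = 4
Usable = total - 2 (network and broadcast)
Usable hosts: 2


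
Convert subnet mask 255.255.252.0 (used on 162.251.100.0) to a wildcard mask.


Subnet mask: 255.255.252.0
Wildcard = 255.255.255.255 - subnet mask
255 - 255 = 0
255 - 255 = 0
255 - 252 = 3
255 - 0 = 255
Wildcard: 0.0.3.255


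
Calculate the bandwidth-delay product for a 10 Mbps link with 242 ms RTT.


BDP = bandwidth * RTT
= 10 Mbps * 242 ms
= 10 * 1e6 * 242 / 1000 bits
= 2420000 bits
= 302500 bytes
= 295.4102 KB
BDP = 2420000 bits (302500 bytes)


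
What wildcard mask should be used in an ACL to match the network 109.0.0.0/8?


Subnet mask: 255.0.0.0
Wildcard = 255.255.255.255 - subnet mask
255 - 255 = 0
255 - 0 = 255
255 - 0 = 255
255 - 0 = 255
Wildcard: 0.255.255.255


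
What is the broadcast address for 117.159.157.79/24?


Network: 117.159.157.0/24
Host bits = 8
Set all host bits to 1:
Broadcast: 117.159.157.255


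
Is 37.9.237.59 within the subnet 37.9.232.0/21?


Subnet network: 37.9.232.0
Test IP AND mask: 37.9.232.0
Yes, 37.9.237.59 is in 37.9.232.0/21


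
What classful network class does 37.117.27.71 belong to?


First octet: 37
Binary: 00100101
0xxxxxxx -> Class A (1-126)
Class A, default mask 255.0.0.0 (/8)


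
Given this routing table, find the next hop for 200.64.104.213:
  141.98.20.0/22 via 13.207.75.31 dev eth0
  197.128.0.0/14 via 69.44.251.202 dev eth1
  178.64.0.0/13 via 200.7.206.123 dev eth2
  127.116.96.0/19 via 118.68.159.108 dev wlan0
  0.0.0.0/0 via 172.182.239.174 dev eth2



Longest prefix match for 200.64.104.213:
  /22 141.98.20.0: no
  /14 197.128.0.0: no
  /13 178.64.0.0: no
  /19 127.116.96.0: no
  /0 0.0.0.0: MATCH
Selected: next-hop 172.182.239.174 via eth2 (matched /0)


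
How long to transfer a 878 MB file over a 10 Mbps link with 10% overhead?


Effective throughput = 10 * (1 - 10/100) = 9 Mbps
File size in Mb = 878 * 8 = 7024 Mb
Time = 7024 / 9
Time = 780.4444 seconds


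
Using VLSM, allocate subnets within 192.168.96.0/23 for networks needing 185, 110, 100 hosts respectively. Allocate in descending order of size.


185 hosts -> /24 (254 usable): 192.168.96.0/24
110 hosts -> /25 (126 usable): 192.168.97.0/25
100 hosts -> /25 (126 usable): 192.168.97.128/25
Allocation: 192.168.96.0/24 (185 hosts, 254 usable); 192.168.97.0/25 (110 hosts, 126 usable); 192.168.97.128/25 (100 hosts, 126 usable)


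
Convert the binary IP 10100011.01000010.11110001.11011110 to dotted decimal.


10100011 = 163
01000010 = 66
11110001 = 241
11011110 = 222
IP: 163.66.241.222


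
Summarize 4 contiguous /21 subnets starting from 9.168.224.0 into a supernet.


Original prefix: /21
Number of subnets: 4 = 2^2
New prefix = 21 - 2 = 19
Supernet: 9.168.224.0/19


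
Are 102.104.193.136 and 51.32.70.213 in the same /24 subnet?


Mask: 255.255.255.0
102.104.193.136 AND mask = 102.104.193.0
51.32.70.213 AND mask = 51.32.70.0
No, different subnets (102.104.193.0 vs 51.32.70.0)


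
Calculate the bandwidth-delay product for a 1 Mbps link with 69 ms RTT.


BDP = bandwidth * RTT
= 1 Mbps * 69 ms
= 1 * 1e6 * 69 / 1000 bits
= 69000 bits
= 8625 bytes
= 8.4229 KB
BDP = 69000 bits (8625 bytes)


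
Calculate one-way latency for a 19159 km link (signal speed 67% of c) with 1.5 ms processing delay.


Speed = 0.67 * 3e5 km/s = 201000 km/s
Propagation delay = 19159 / 201000 = 0.0953 s = 95.3184 ms
Processing delay = 1.5 ms
Total one-way latency = 96.8184 ms


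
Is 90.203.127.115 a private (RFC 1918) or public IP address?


RFC 1918 private ranges:
  10.0.0.0/8 (10.0.0.0 - 10.255.255.255)
  172.16.0.0/12 (172.16.0.0 - 172.31.255.255)
  192.168.0.0/16 (192.168.0.0 - 192.168.255.255)
Public (not in any RFC 1918 range)


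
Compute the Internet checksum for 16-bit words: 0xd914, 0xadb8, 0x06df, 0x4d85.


Sum all words (with carry folding):
+ 0xd914 = 0xd914
+ 0xadb8 = 0x86cd
+ 0x06df = 0x8dac
+ 0x4d85 = 0xdb31
One's complement: ~0xdb31
Checksum = 0x24ce


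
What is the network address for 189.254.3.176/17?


IP:   10111101.11111110.00000011.10110000
Mask: 11111111.11111111.10000000.00000000
AND operation:
Net:  10111101.11111110.00000000.00000000
Network: 189.254.0.0/17


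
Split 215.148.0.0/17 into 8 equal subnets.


New prefix = 17 + 3 = 20
Each subnet has 4096 addresses
  215.148.0.0/20
  215.148.16.0/20
  215.148.32.0/20
  215.148.48.0/20
  215.148.64.0/20
  215.148.80.0/20
  215.148.96.0/20
  215.148.112.0/20
Subnets: 215.148.0.0/20, 215.148.16.0/20, 215.148.32.0/20, 215.148.48.0/20, 215.148.64.0/20, 215.148.80.0/20, 215.148.96.0/20, 215.148.112.0/20


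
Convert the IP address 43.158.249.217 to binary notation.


43 = 00101011
158 = 10011110
249 = 11111001
217 = 11011001
Binary: 00101011.10011110.11111001.11011001


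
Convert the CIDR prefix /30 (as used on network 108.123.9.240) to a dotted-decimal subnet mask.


/30 means 30 network bits, 2 host bits
Binary: 11111111111111111111111111111100
Mask: 255.255.255.252


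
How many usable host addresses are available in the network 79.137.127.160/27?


Host bits = 32 - 27 = 5
Total addresses = 2^5 = 32
Usable = total - 2 (network and broadcast)
Usable hosts: 30


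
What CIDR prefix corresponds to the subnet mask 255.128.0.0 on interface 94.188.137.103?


Binary: 11111111.10000000.00000000.00000000
Count leading 1s
Prefix: /9


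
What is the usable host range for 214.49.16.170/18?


Network: 214.49.0.0
Broadcast: 214.49.63.255
First usable = network + 1
Last usable = broadcast - 1
Range: 214.49.0.1 to 214.49.63.254


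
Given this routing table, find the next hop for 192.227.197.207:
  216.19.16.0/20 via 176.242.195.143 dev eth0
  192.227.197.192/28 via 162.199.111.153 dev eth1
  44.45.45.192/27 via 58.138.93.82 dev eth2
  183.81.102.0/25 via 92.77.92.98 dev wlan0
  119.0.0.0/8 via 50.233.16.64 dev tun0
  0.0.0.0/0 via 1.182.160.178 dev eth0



Longest prefix match for 192.227.197.207:
  /20 216.19.16.0: no
  /28 192.227.197.192: MATCH
  /27 44.45.45.192: no
  /25 183.81.102.0: no
  /8 119.0.0.0: no
  /0 0.0.0.0: MATCH
Selected: next-hop 162.199.111.153 via eth1 (matched /28)


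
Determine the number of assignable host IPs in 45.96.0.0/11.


Host bits = 32 - 11 = 21
Total addresses = 2^21 = 2097152
Usable = total - 2 (network and broadcast)
Usable hosts: 2097150


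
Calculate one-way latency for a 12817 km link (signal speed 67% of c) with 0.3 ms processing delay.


Speed = 0.67 * 3e5 km/s = 201000 km/s
Propagation delay = 12817 / 201000 = 0.0638 s = 63.7662 ms
Processing delay = 0.3 ms
Total one-way latency = 64.0662 ms


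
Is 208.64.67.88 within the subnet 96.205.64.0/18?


Subnet network: 96.205.64.0
Test IP AND mask: 208.64.64.0
No, 208.64.67.88 is not in 96.205.64.0/18


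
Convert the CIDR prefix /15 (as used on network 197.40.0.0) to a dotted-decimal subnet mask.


/15 means 15 network bits, 17 host bits
Binary: 11111111111111100000000000000000
Mask: 255.254.0.0


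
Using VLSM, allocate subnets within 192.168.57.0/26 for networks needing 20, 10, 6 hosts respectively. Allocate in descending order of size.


20 hosts -> /27 (30 usable): 192.168.57.0/27
10 hosts -> /28 (14 usable): 192.168.57.32/28
6 hosts -> /29 (6 usable): 192.168.57.48/29
Allocation: 192.168.57.0/27 (20 hosts, 30 usable); 192.168.57.32/28 (10 hosts, 14 usable); 192.168.57.48/29 (6 hosts, 6 usable)


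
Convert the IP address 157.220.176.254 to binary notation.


157 = 10011101
220 = 11011100
176 = 10110000
254 = 11111110
Binary: 10011101.11011100.10110000.11111110


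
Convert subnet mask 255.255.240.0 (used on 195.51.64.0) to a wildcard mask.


Subnet mask: 255.255.240.0
Wildcard = 255.255.255.255 - subnet mask
255 - 255 = 0
255 - 255 = 0
255 - 240 = 15
255 - 0 = 255
Wildcard: 0.0.15.255


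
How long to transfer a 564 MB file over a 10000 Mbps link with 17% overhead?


Effective throughput = 10000 * (1 - 17/100) = 8300 Mbps
File size in Mb = 564 * 8 = 4512 Mb
Time = 4512 / 8300
Time = 0.5436 seconds


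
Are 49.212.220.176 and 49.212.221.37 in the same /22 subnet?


Mask: 255.255.252.0
49.212.220.176 AND mask = 49.212.220.0
49.212.221.37 AND mask = 49.212.220.0
Yes, same subnet (49.212.220.0)


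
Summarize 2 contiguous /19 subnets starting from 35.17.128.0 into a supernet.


Original prefix: /19
Number of subnets: 2 = 2^1
New prefix = 19 - 1 = 18
Supernet: 35.17.128.0/18


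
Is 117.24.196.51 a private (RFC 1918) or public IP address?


RFC 1918 private ranges:
  10.0.0.0/8 (10.0.0.0 - 10.255.255.255)
  172.16.0.0/12 (172.16.0.0 - 172.31.255.255)
  192.168.0.0/16 (192.168.0.0 - 192.168.255.255)
Public (not in any RFC 1918 range)


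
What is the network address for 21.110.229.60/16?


IP:   00010101.01101110.11100101.00111100
Mask: 11111111.11111111.00000000.00000000
AND operation:
Net:  00010101.01101110.00000000.00000000
Network: 21.110.0.0/16


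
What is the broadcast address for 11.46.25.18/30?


Network: 11.46.25.16/30
Host bits = 2
Set all host bits to 1:
Broadcast: 11.46.25.19


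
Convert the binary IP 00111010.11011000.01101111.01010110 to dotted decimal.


00111010 = 58
11011000 = 216
01101111 = 111
01010110 = 86
IP: 58.216.111.86


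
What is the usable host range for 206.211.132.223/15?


Network: 206.210.0.0
Broadcast: 206.211.255.255
First usable = network + 1
Last usable = broadcast - 1
Range: 206.210.0.1 to 206.211.255.254


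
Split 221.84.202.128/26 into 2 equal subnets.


New prefix = 26 + 1 = 27
Each subnet has 32 addresses
  221.84.202.128/27
  221.84.202.160/27
Subnets: 221.84.202.128/27, 221.84.202.160/27


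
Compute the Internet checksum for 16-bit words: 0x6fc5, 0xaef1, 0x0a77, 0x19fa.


Sum all words (with carry folding):
+ 0x6fc5 = 0x6fc5
+ 0xaef1 = 0x1eb7
+ 0x0a77 = 0x292e
+ 0x19fa = 0x4328
One's complement: ~0x4328
Checksum = 0xbcd7


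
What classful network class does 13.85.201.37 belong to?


First octet: 13
Binary: 00001101
0xxxxxxx -> Class A (1-126)
Class A, default mask 255.0.0.0 (/8)


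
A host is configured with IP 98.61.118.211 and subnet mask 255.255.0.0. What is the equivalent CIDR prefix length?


Binary: 11111111.11111111.00000000.00000000
Count leading 1s
Prefix: /16


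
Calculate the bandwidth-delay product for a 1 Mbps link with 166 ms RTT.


BDP = bandwidth * RTT
= 1 Mbps * 166 ms
= 1 * 1e6 * 166 / 1000 bits
= 166000 bits
= 20750 bytes
= 20.2637 KB
BDP = 166000 bits (20750 bytes)


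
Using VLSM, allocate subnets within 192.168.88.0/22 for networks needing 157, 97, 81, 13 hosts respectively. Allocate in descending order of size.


157 hosts -> /24 (254 usable): 192.168.88.0/24
97 hosts -> /25 (126 usable): 192.168.89.0/25
81 hosts -> /25 (126 usable): 192.168.89.128/25
13 hosts -> /28 (14 usable): 192.168.90.0/28
Allocation: 192.168.88.0/24 (157 hosts, 254 usable); 192.168.89.0/25 (97 hosts, 126 usable); 192.168.89.128/25 (81 hosts, 126 usable); 192.168.90.0/28 (13 hosts, 14 usable)


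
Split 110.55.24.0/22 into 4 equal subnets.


New prefix = 22 + 2 = 24
Each subnet has 256 addresses
  110.55.24.0/24
  110.55.25.0/24
  110.55.26.0/24
  110.55.27.0/24
Subnets: 110.55.24.0/24, 110.55.25.0/24, 110.55.26.0/24, 110.55.27.0/24


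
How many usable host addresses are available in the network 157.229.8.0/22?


Host bits = 32 - 22 = 10
Total addresses = 2^10 = 1024
Usable = total - 2 (network and broadcast)
Usable hosts: 1022


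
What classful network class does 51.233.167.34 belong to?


First octet: 51
Binary: 00110011
0xxxxxxx -> Class A (1-126)
Class A, default mask 255.0.0.0 (/8)


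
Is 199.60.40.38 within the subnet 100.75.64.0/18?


Subnet network: 100.75.64.0
Test IP AND mask: 199.60.0.0
No, 199.60.40.38 is not in 100.75.64.0/18


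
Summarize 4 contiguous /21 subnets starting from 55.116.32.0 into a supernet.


Original prefix: /21
Number of subnets: 4 = 2^2
New prefix = 21 - 2 = 19
Supernet: 55.116.32.0/19


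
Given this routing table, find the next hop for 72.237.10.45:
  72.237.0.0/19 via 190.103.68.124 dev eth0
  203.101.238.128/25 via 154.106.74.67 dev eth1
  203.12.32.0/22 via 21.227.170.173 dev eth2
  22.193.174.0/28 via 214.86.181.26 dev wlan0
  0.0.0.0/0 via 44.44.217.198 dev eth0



Longest prefix match for 72.237.10.45:
  /19 72.237.0.0: MATCH
  /25 203.101.238.128: no
  /22 203.12.32.0: no
  /28 22.193.174.0: no
  /0 0.0.0.0: MATCH
Selected: next-hop 190.103.68.124 via eth0 (matched /19)


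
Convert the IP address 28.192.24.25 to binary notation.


28 = 00011100
192 = 11000000
24 = 00011000
25 = 00011001
Binary: 00011100.11000000.00011000.00011001


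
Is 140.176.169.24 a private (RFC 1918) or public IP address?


RFC 1918 private ranges:
  10.0.0.0/8 (10.0.0.0 - 10.255.255.255)
  172.16.0.0/12 (172.16.0.0 - 172.31.255.255)
  192.168.0.0/16 (192.168.0.0 - 192.168.255.255)
Public (not in any RFC 1918 range)


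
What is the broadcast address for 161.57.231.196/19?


Network: 161.57.224.0/19
Host bits = 13
Set all host bits to 1:
Broadcast: 161.57.255.255


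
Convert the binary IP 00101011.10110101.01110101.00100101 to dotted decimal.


00101011 = 43
10110101 = 181
01110101 = 117
00100101 = 37
IP: 43.181.117.37


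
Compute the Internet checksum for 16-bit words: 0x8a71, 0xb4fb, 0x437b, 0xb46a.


Sum all words (with carry folding):
+ 0x8a71 = 0x8a71
+ 0xb4fb = 0x3f6d
+ 0x437b = 0x82e8
+ 0xb46a = 0x3753
One's complement: ~0x3753
Checksum = 0xc8ac


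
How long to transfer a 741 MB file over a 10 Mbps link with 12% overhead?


Effective throughput = 10 * (1 - 12/100) = 8.8 Mbps
File size in Mb = 741 * 8 = 5928 Mb
Time = 5928 / 8.8
Time = 673.6364 seconds


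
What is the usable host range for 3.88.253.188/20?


Network: 3.88.240.0
Broadcast: 3.88.255.255
First usable = network + 1
Last usable = broadcast - 1
Range: 3.88.240.1 to 3.88.255.254


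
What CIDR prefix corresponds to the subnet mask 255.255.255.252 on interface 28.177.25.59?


Binary: 11111111.11111111.11111111.11111100
Count leading 1s
Prefix: /30


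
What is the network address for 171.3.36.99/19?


IP:   10101011.00000011.00100100.01100011
Mask: 11111111.11111111.11100000.00000000
AND operation:
Net:  10101011.00000011.00100000.00000000
Network: 171.3.32.0/19


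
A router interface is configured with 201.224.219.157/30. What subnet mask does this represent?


/30 means 30 network bits, 2 host bits
Binary: 11111111111111111111111111111100
Mask: 255.255.255.252


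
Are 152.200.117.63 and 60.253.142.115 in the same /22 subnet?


Mask: 255.255.252.0
152.200.117.63 AND mask = 152.200.116.0
60.253.142.115 AND mask = 60.253.140.0
No, different subnets (152.200.116.0 vs 60.253.140.0)


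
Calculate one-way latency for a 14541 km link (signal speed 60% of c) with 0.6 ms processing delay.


Speed = 0.6 * 3e5 km/s = 180000 km/s
Propagation delay = 14541 / 180000 = 0.0808 s = 80.7833 ms
Processing delay = 0.6 ms
Total one-way latency = 81.3833 ms


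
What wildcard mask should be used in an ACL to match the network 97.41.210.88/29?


Subnet mask: 255.255.255.248
Wildcard = 255.255.255.255 - subnet mask
255 - 255 = 0
255 - 255 = 0
255 - 255 = 0
255 - 248 = 7
Wildcard: 0.0.0.7


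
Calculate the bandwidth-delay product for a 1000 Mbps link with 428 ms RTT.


BDP = bandwidth * RTT
= 1000 Mbps * 428 ms
= 1000 * 1e6 * 428 / 1000 bits
= 428000000 bits
= 53500000 bytes
= 52246.0938 KB
BDP = 428000000 bits (53500000 bytes)


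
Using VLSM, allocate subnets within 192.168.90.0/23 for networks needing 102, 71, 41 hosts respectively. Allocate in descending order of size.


102 hosts -> /25 (126 usable): 192.168.90.0/25
71 hosts -> /25 (126 usable): 192.168.90.128/25
41 hosts -> /26 (62 usable): 192.168.91.0/26
Allocation: 192.168.90.0/25 (102 hosts, 126 usable); 192.168.90.128/25 (71 hosts, 126 usable); 192.168.91.0/26 (41 hosts, 62 usable)


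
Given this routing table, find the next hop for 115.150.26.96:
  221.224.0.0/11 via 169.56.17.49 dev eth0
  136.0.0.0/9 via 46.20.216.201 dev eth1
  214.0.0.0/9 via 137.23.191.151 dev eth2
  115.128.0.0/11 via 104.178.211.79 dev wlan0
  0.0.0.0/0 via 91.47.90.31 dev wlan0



Longest prefix match for 115.150.26.96:
  /11 221.224.0.0: no
  /9 136.0.0.0: no
  /9 214.0.0.0: no
  /11 115.128.0.0: MATCH
  /0 0.0.0.0: MATCH
Selected: next-hop 104.178.211.79 via wlan0 (matched /11)


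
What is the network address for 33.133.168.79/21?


IP:   00100001.10000101.10101000.01001111
Mask: 11111111.11111111.11111000.00000000
AND operation:
Net:  00100001.10000101.10101000.00000000
Network: 33.133.168.0/21


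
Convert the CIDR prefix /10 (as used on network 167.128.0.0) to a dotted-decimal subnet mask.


/10 means 10 network bits, 22 host bits
Binary: 11111111110000000000000000000000
Mask: 255.192.0.0


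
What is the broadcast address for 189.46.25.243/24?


Network: 189.46.25.0/24
Host bits = 8
Set all host bits to 1:
Broadcast: 189.46.25.255


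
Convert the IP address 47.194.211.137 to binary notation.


47 = 00101111
194 = 11000010
211 = 11010011
137 = 10001001
Binary: 00101111.11000010.11010011.10001001


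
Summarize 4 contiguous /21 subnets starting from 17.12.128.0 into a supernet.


Original prefix: /21
Number of subnets: 4 = 2^2
New prefix = 21 - 2 = 19
Supernet: 17.12.128.0/19


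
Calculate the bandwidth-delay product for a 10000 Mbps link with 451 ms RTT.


BDP = bandwidth * RTT
= 10000 Mbps * 451 ms
= 10000 * 1e6 * 451 / 1000 bits
= 4510000000 bits
= 563750000 bytes
= 550537.1094 KB
BDP = 4510000000 bits (563750000 bytes)


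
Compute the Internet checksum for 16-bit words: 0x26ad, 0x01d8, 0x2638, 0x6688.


Sum all words (with carry folding):
+ 0x26ad = 0x26ad
+ 0x01d8 = 0x2885
+ 0x2638 = 0x4ebd
+ 0x6688 = 0xb545
One's complement: ~0xb545
Checksum = 0x4aba


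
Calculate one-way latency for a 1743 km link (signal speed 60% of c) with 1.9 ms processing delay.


Speed = 0.6 * 3e5 km/s = 180000 km/s
Propagation delay = 1743 / 180000 = 0.0097 s = 9.6833 ms
Processing delay = 1.9 ms
Total one-way latency = 11.5833 ms


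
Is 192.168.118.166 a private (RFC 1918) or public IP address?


RFC 1918 private ranges:
  10.0.0.0/8 (10.0.0.0 - 10.255.255.255)
  172.16.0.0/12 (172.16.0.0 - 172.31.255.255)
  192.168.0.0/16 (192.168.0.0 - 192.168.255.255)
Private (in 192.168.0.0/16)


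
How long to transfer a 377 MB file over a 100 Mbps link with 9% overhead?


Effective throughput = 100 * (1 - 9/100) = 91 Mbps
File size in Mb = 377 * 8 = 3016 Mb
Time = 3016 / 91
Time = 33.1429 seconds


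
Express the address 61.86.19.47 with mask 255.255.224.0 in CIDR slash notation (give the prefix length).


Binary: 11111111.11111111.11100000.00000000
Count leading 1s
Prefix: /19


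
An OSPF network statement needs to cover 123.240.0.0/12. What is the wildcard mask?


Subnet mask: 255.240.0.0
Wildcard = 255.255.255.255 - subnet mask
255 - 255 = 0
255 - 240 = 15
255 - 0 = 255
255 - 0 = 255
Wildcard: 0.15.255.255


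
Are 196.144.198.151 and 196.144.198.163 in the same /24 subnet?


Mask: 255.255.255.0
196.144.198.151 AND mask = 196.144.198.0
196.144.198.163 AND mask = 196.144.198.0
Yes, same subnet (196.144.198.0)


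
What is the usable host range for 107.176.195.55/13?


Network: 107.176.0.0
Broadcast: 107.183.255.255
First usable = network + 1
Last usable = broadcast - 1
Range: 107.176.0.1 to 107.183.255.254


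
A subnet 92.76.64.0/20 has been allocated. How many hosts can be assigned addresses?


Host bits = 32 - 20 = 12
Total addresses = 2^12 = 4096
Usable = total - 2 (network and broadcast)
Usable hosts: 4094


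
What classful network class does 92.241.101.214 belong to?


First octet: 92
Binary: 01011100
0xxxxxxx -> Class A (1-126)
Class A, default mask 255.0.0.0 (/8)


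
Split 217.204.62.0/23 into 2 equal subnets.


New prefix = 23 + 1 = 24
Each subnet has 256 addresses
  217.204.62.0/24
  217.204.63.0/24
Subnets: 217.204.62.0/24, 217.204.63.0/24


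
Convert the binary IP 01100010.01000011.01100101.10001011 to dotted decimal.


01100010 = 98
01000011 = 67
01100101 = 101
10001011 = 139
IP: 98.67.101.139


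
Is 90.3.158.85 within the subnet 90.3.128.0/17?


Subnet network: 90.3.128.0
Test IP AND mask: 90.3.128.0
Yes, 90.3.158.85 is in 90.3.128.0/17


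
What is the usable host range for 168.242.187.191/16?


Network: 168.242.0.0
Broadcast: 168.242.255.255
First usable = network + 1
Last usable = broadcast - 1
Range: 168.242.0.1 to 168.242.255.254


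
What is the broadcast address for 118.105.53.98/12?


Network: 118.96.0.0/12
Host bits = 20
Set all host bits to 1:
Broadcast: 118.111.255.255


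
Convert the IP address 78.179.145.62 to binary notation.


78 = 01001110
179 = 10110011
145 = 10010001
62 = 00111110
Binary: 01001110.10110011.10010001.00111110


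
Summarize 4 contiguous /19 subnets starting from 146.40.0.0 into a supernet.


Original prefix: /19
Number of subnets: 4 = 2^2
New prefix = 19 - 2 = 17
Supernet: 146.40.0.0/17


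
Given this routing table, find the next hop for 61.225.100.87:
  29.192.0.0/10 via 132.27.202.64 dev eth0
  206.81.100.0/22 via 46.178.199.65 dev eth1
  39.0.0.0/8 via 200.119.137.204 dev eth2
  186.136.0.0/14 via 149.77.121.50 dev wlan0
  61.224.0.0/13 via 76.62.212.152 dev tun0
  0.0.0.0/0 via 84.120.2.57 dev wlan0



Longest prefix match for 61.225.100.87:
  /10 29.192.0.0: no
  /22 206.81.100.0: no
  /8 39.0.0.0: no
  /14 186.136.0.0: no
  /13 61.224.0.0: MATCH
  /0 0.0.0.0: MATCH
Selected: next-hop 76.62.212.152 via tun0 (matched /13)


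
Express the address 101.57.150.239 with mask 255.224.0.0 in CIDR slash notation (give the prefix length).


Binary: 11111111.11100000.00000000.00000000
Count leading 1s
Prefix: /11


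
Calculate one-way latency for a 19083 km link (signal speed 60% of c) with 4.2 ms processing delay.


Speed = 0.6 * 3e5 km/s = 180000 km/s
Propagation delay = 19083 / 180000 = 0.106 s = 106.0167 ms
Processing delay = 4.2 ms
Total one-way latency = 110.2167 ms


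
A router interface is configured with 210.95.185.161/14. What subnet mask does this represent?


/14 means 14 network bits, 18 host bits
Binary: 11111111111111000000000000000000
Mask: 255.252.0.0


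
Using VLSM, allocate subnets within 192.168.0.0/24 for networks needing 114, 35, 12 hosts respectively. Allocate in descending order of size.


114 hosts -> /25 (126 usable): 192.168.0.0/25
35 hosts -> /26 (62 usable): 192.168.0.128/26
12 hosts -> /28 (14 usable): 192.168.0.192/28
Allocation: 192.168.0.0/25 (114 hosts, 126 usable); 192.168.0.128/26 (35 hosts, 62 usable); 192.168.0.192/28 (12 hosts, 14 usable)


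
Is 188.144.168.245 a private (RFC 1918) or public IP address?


RFC 1918 private ranges:
  10.0.0.0/8 (10.0.0.0 - 10.255.255.255)
  172.16.0.0/12 (172.16.0.0 - 172.31.255.255)
  192.168.0.0/16 (192.168.0.0 - 192.168.255.255)
Public (not in any RFC 1918 range)


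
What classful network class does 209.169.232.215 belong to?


First octet: 209
Binary: 11010001
110xxxxx -> Class C (192-223)
Class C, default mask 255.255.255.0 (/24)


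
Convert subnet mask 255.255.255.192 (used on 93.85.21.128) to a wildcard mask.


Subnet mask: 255.255.255.192
Wildcard = 255.255.255.255 - subnet mask
255 - 255 = 0
255 - 255 = 0
255 - 255 = 0
255 - 192 = 63
Wildcard: 0.0.0.63


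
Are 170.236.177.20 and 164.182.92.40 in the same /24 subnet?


Mask: 255.255.255.0
170.236.177.20 AND mask = 170.236.177.0
164.182.92.40 AND mask = 164.182.92.0
No, different subnets (170.236.177.0 vs 164.182.92.0)


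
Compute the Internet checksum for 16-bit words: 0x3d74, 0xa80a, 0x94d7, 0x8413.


Sum all words (with carry folding):
+ 0x3d74 = 0x3d74
+ 0xa80a = 0xe57e
+ 0x94d7 = 0x7a56
+ 0x8413 = 0xfe69
One's complement: ~0xfe69
Checksum = 0x0196


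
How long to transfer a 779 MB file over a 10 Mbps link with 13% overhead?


Effective throughput = 10 * (1 - 13/100) = 8.7 Mbps
File size in Mb = 779 * 8 = 6232 Mb
Time = 6232 / 8.7
Time = 716.3218 seconds


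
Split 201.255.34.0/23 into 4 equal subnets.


New prefix = 23 + 2 = 25
Each subnet has 128 addresses
  201.255.34.0/25
  201.255.34.128/25
  201.255.35.0/25
  201.255.35.128/25
Subnets: 201.255.34.0/25, 201.255.34.128/25, 201.255.35.0/25, 201.255.35.128/25


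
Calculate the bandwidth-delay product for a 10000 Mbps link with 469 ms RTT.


BDP = bandwidth * RTT
= 10000 Mbps * 469 ms
= 10000 * 1e6 * 469 / 1000 bits
= 4690000000 bits
= 586250000 bytes
= 572509.7656 KB
BDP = 4690000000 bits (586250000 bytes)


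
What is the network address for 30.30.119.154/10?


IP:   00011110.00011110.01110111.10011010
Mask: 11111111.11000000.00000000.00000000
AND operation:
Net:  00011110.00000000.00000000.00000000
Network: 30.0.0.0/10


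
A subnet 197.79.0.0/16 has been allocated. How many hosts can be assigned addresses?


Host bits = 32 - 16 = 16
Total addresses = 2^16 = 65536
Usable = total - 2 (network and broadcast)
Usable hosts: 65534


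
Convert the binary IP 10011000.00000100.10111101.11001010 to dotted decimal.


10011000 = 152
00000100 = 4
10111101 = 189
11001010 = 202
IP: 152.4.189.202


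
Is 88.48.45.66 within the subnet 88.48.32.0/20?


Subnet network: 88.48.32.0
Test IP AND mask: 88.48.32.0
Yes, 88.48.45.66 is in 88.48.32.0/20


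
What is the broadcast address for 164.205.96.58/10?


Network: 164.192.0.0/10
Host bits = 22
Set all host bits to 1:
Broadcast: 164.255.255.255


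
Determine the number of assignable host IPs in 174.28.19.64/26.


Host bits = 32 - 26 = 6
Total addresses = 2^6 = 64
Usable = total - 2 (network and broadcast)
Usable hosts: 62


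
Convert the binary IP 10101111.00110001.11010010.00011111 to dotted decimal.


10101111 = 175
00110001 = 49
11010010 = 210
00011111 = 31
IP: 175.49.210.31


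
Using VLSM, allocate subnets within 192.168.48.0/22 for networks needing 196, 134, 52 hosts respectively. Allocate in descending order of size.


196 hosts -> /24 (254 usable): 192.168.48.0/24
134 hosts -> /24 (254 usable): 192.168.49.0/24
52 hosts -> /26 (62 usable): 192.168.50.0/26
Allocation: 192.168.48.0/24 (196 hosts, 254 usable); 192.168.49.0/24 (134 hosts, 254 usable); 192.168.50.0/26 (52 hosts, 62 usable)


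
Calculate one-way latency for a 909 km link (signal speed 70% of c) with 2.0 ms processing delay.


Speed = 0.7 * 3e5 km/s = 210000 km/s
Propagation delay = 909 / 210000 = 0.0043 s = 4.3286 ms
Processing delay = 2.0 ms
Total one-way latency = 6.3286 ms


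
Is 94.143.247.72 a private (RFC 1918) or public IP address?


RFC 1918 private ranges:
  10.0.0.0/8 (10.0.0.0 - 10.255.255.255)
  172.16.0.0/12 (172.16.0.0 - 172.31.255.255)
  192.168.0.0/16 (192.168.0.0 - 192.168.255.255)
Public (not in any RFC 1918 range)


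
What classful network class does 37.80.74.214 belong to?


First octet: 37
Binary: 00100101
0xxxxxxx -> Class A (1-126)
Class A, default mask 255.0.0.0 (/8)


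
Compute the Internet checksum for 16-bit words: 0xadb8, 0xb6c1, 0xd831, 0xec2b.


Sum all words (with carry folding):
+ 0xadb8 = 0xadb8
+ 0xb6c1 = 0x647a
+ 0xd831 = 0x3cac
+ 0xec2b = 0x28d8
One's complement: ~0x28d8
Checksum = 0xd727


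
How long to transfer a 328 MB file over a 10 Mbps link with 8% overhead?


Effective throughput = 10 * (1 - 8/100) = 9.2 Mbps
File size in Mb = 328 * 8 = 2624 Mb
Time = 2624 / 9.2
Time = 285.2174 seconds


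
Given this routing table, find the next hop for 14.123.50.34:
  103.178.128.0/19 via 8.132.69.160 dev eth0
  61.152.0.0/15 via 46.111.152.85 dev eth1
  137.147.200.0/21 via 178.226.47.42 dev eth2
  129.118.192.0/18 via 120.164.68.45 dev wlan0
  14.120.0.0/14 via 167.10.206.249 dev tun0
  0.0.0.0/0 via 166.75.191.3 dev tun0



Longest prefix match for 14.123.50.34:
  /19 103.178.128.0: no
  /15 61.152.0.0: no
  /21 137.147.200.0: no
  /18 129.118.192.0: no
  /14 14.120.0.0: MATCH
  /0 0.0.0.0: MATCH
Selected: next-hop 167.10.206.249 via tun0 (matched /14)


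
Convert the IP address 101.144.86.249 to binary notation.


101 = 01100101
144 = 10010000
86 = 01010110
249 = 11111001
Binary: 01100101.10010000.01010110.11111001


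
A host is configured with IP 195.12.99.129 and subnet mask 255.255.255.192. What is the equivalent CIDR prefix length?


Binary: 11111111.11111111.11111111.11000000
Count leading 1s
Prefix: /26


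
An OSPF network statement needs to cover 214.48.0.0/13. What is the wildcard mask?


Subnet mask: 255.248.0.0
Wildcard = 255.255.255.255 - subnet mask
255 - 255 = 0
255 - 248 = 7
255 - 0 = 255
255 - 0 = 255
Wildcard: 0.7.255.255


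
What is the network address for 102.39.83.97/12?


IP:   01100110.00100111.01010011.01100001
Mask: 11111111.11110000.00000000.00000000
AND operation:
Net:  01100110.00100000.00000000.00000000
Network: 102.32.0.0/12


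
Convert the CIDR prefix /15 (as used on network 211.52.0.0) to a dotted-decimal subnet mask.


/15 means 15 network bits, 17 host bits
Binary: 11111111111111100000000000000000
Mask: 255.254.0.0


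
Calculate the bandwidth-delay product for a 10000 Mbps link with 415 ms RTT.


BDP = bandwidth * RTT
= 10000 Mbps * 415 ms
= 10000 * 1e6 * 415 / 1000 bits
= 4150000000 bits
= 518750000 bytes
= 506591.7969 KB
BDP = 4150000000 bits (518750000 bytes)


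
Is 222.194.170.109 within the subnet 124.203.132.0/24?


Subnet network: 124.203.132.0
Test IP AND mask: 222.194.170.0
No, 222.194.170.109 is not in 124.203.132.0/24


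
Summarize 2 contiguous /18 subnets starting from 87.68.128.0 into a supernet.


Original prefix: /18
Number of subnets: 2 = 2^1
New prefix = 18 - 1 = 17
Supernet: 87.68.128.0/17


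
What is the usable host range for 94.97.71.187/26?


Network: 94.97.71.128
Broadcast: 94.97.71.191
First usable = network + 1
Last usable = broadcast - 1
Range: 94.97.71.129 to 94.97.71.190


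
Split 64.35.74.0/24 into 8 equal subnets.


New prefix = 24 + 3 = 27
Each subnet has 32 addresses
  64.35.74.0/27
  64.35.74.32/27
  64.35.74.64/27
  64.35.74.96/27
  64.35.74.128/27
  64.35.74.160/27
  64.35.74.192/27
  64.35.74.224/27
Subnets: 64.35.74.0/27, 64.35.74.32/27, 64.35.74.64/27, 64.35.74.96/27, 64.35.74.128/27, 64.35.74.160/27, 64.35.74.192/27, 64.35.74.224/27


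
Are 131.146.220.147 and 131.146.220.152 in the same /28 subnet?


Mask: 255.255.255.240
131.146.220.147 AND mask = 131.146.220.144
131.146.220.152 AND mask = 131.146.220.144
Yes, same subnet (131.146.220.144)


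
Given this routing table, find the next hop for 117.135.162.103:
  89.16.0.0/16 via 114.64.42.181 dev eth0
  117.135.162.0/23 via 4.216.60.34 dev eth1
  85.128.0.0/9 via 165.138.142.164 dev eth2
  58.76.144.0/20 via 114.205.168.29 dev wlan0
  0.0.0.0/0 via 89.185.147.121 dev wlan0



Longest prefix match for 117.135.162.103:
  /16 89.16.0.0: no
  /23 117.135.162.0: MATCH
  /9 85.128.0.0: no
  /20 58.76.144.0: no
  /0 0.0.0.0: MATCH
Selected: next-hop 4.216.60.34 via eth1 (matched /23)


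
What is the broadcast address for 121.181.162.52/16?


Network: 121.181.0.0/16
Host bits = 16
Set all host bits to 1:
Broadcast: 121.181.255.255


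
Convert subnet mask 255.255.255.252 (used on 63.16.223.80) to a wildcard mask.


Subnet mask: 255.255.255.252
Wildcard = 255.255.255.255 - subnet mask
255 - 255 = 0
255 - 255 = 0
255 - 255 = 0
255 - 252 = 3
Wildcard: 0.0.0.3


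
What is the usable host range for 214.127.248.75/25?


Network: 214.127.248.0
Broadcast: 214.127.248.127
First usable = network + 1
Last usable = broadcast - 1
Range: 214.127.248.1 to 214.127.248.126


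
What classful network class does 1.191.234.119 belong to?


First octet: 1
Binary: 00000001
0xxxxxxx -> Class A (1-126)
Class A, default mask 255.0.0.0 (/8)


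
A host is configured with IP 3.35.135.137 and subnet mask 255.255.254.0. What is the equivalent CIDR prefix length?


Binary: 11111111.11111111.11111110.00000000
Count leading 1s
Prefix: /23


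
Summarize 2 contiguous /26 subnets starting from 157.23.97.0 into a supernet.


Original prefix: /26
Number of subnets: 2 = 2^1
New prefix = 26 - 1 = 25
Supernet: 157.23.97.0/25


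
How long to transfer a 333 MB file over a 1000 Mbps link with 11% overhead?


Effective throughput = 1000 * (1 - 11/100) = 890 Mbps
File size in Mb = 333 * 8 = 2664 Mb
Time = 2664 / 890
Time = 2.9933 seconds


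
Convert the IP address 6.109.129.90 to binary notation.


6 = 00000110
109 = 01101101
129 = 10000001
90 = 01011010
Binary: 00000110.01101101.10000001.01011010


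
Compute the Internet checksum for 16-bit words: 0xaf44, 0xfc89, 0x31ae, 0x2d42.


Sum all words (with carry folding):
+ 0xaf44 = 0xaf44
+ 0xfc89 = 0xabce
+ 0x31ae = 0xdd7c
+ 0x2d42 = 0x0abf
One's complement: ~0x0abf
Checksum = 0xf540


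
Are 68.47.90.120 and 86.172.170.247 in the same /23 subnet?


Mask: 255.255.254.0
68.47.90.120 AND mask = 68.47.90.0
86.172.170.247 AND mask = 86.172.170.0
No, different subnets (68.47.90.0 vs 86.172.170.0)


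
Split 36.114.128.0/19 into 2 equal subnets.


New prefix = 19 + 1 = 20
Each subnet has 4096 addresses
  36.114.128.0/20
  36.114.144.0/20
Subnets: 36.114.128.0/20, 36.114.144.0/20


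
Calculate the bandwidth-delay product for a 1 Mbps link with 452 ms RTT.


BDP = bandwidth * RTT
= 1 Mbps * 452 ms
= 1 * 1e6 * 452 / 1000 bits
= 452000 bits
= 56500 bytes
= 55.1758 KB
BDP = 452000 bits (56500 bytes)


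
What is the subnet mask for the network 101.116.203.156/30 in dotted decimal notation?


/30 means 30 network bits, 2 host bits
Binary: 11111111111111111111111111111100
Mask: 255.255.255.252


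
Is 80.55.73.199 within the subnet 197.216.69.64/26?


Subnet network: 197.216.69.64
Test IP AND mask: 80.55.73.192
No, 80.55.73.199 is not in 197.216.69.64/26


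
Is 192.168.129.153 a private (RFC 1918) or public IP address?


RFC 1918 private ranges:
  10.0.0.0/8 (10.0.0.0 - 10.255.255.255)
  172.16.0.0/12 (172.16.0.0 - 172.31.255.255)
  192.168.0.0/16 (192.168.0.0 - 192.168.255.255)
Private (in 192.168.0.0/16)


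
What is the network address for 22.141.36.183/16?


IP:   00010110.10001101.00100100.10110111
Mask: 11111111.11111111.00000000.00000000
AND operation:
Net:  00010110.10001101.00000000.00000000
Network: 22.141.0.0/16


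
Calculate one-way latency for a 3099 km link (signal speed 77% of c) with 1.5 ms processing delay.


Speed = 0.77 * 3e5 km/s = 231000 km/s
Propagation delay = 3099 / 231000 = 0.0134 s = 13.4156 ms
Processing delay = 1.5 ms
Total one-way latency = 14.9156 ms


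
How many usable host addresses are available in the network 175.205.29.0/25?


Host bits = 32 - 25 = 7
Total addresses = 2^7 = 128
Usable = total - 2 (network and broadcast)
Usable hosts: 126


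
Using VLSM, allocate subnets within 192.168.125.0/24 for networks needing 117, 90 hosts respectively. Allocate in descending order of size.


117 hosts -> /25 (126 usable): 192.168.125.0/25
90 hosts -> /25 (126 usable): 192.168.125.128/25
Allocation: 192.168.125.0/25 (117 hosts, 126 usable); 192.168.125.128/25 (90 hosts, 126 usable)


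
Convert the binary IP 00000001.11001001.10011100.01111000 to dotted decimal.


00000001 = 1
11001001 = 201
10011100 = 156
01111000 = 120
IP: 1.201.156.120


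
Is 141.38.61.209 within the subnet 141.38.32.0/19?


Subnet network: 141.38.32.0
Test IP AND mask: 141.38.32.0
Yes, 141.38.61.209 is in 141.38.32.0/19


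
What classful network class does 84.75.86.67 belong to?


First octet: 84
Binary: 01010100
0xxxxxxx -> Class A (1-126)
Class A, default mask 255.0.0.0 (/8)


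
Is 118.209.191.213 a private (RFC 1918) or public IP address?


RFC 1918 private ranges:
  10.0.0.0/8 (10.0.0.0 - 10.255.255.255)
  172.16.0.0/12 (172.16.0.0 - 172.31.255.255)
  192.168.0.0/16 (192.168.0.0 - 192.168.255.255)
Public (not in any RFC 1918 range)


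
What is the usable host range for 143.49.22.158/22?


Network: 143.49.20.0
Broadcast: 143.49.23.255
First usable = network + 1
Last usable = broadcast - 1
Range: 143.49.20.1 to 143.49.23.254
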